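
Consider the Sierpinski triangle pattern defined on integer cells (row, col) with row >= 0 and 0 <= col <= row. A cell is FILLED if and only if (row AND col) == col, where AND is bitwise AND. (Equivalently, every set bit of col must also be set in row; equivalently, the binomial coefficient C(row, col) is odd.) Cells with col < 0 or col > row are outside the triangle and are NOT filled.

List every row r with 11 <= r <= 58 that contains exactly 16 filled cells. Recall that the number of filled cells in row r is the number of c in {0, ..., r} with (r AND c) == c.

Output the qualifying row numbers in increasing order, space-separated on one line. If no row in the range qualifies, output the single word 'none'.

Row r has 2^popcount(r) filled cells, so we need popcount(r) = log2(16) = 4.
Scan r = 11..58 and keep those with exactly 4 one-bits:
r=11=1011 popcount=3 -> skip
r=12=1100 popcount=2 -> skip
r=13=1101 popcount=3 -> skip
r=14=1110 popcount=3 -> skip
r=15=1111 popcount=4 -> KEEP
r=16=10000 popcount=1 -> skip
r=17=10001 popcount=2 -> skip
r=18=10010 popcount=2 -> skip
r=19=10011 popcount=3 -> skip
r=20=10100 popcount=2 -> skip
r=21=10101 popcount=3 -> skip
r=22=10110 popcount=3 -> skip
r=23=10111 popcount=4 -> KEEP
r=24=11000 popcount=2 -> skip
r=25=11001 popcount=3 -> skip
r=26=11010 popcount=3 -> skip
r=27=11011 popcount=4 -> KEEP
r=28=11100 popcount=3 -> skip
r=29=11101 popcount=4 -> KEEP
r=30=11110 popcount=4 -> KEEP
r=31=11111 popcount=5 -> skip
r=32=100000 popcount=1 -> skip
r=33=100001 popcount=2 -> skip
r=34=100010 popcount=2 -> skip
r=35=100011 popcount=3 -> skip
r=36=100100 popcount=2 -> skip
r=37=100101 popcount=3 -> skip
r=38=100110 popcount=3 -> skip
r=39=100111 popcount=4 -> KEEP
r=40=101000 popcount=2 -> skip
r=41=101001 popcount=3 -> skip
r=42=101010 popcount=3 -> skip
r=43=101011 popcount=4 -> KEEP
r=44=101100 popcount=3 -> skip
r=45=101101 popcount=4 -> KEEP
r=46=101110 popcount=4 -> KEEP
r=47=101111 popcount=5 -> skip
r=48=110000 popcount=2 -> skip
r=49=110001 popcount=3 -> skip
r=50=110010 popcount=3 -> skip
r=51=110011 popcount=4 -> KEEP
r=52=110100 popcount=3 -> skip
r=53=110101 popcount=4 -> KEEP
r=54=110110 popcount=4 -> KEEP
r=55=110111 popcount=5 -> skip
r=56=111000 popcount=3 -> skip
r=57=111001 popcount=4 -> KEEP
r=58=111010 popcount=4 -> KEEP
Kept rows: 15 23 27 29 30 39 43 45 46 51 53 54 57 58

Answer: 15 23 27 29 30 39 43 45 46 51 53 54 57 58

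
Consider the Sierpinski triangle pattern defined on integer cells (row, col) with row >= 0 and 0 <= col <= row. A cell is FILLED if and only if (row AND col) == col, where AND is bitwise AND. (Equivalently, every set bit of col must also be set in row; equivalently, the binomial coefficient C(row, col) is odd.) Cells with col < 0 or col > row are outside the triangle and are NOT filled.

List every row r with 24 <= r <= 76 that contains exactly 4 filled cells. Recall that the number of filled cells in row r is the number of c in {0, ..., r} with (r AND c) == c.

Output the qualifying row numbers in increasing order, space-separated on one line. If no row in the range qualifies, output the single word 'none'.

Answer: 24 33 34 36 40 48 65 66 68 72

Derivation:
Row r has 2^popcount(r) filled cells, so we need popcount(r) = log2(4) = 2.
Scan r = 24..76 and keep those with exactly 2 one-bits:
r=24=11000 popcount=2 -> KEEP
r=25=11001 popcount=3 -> skip
r=26=11010 popcount=3 -> skip
r=27=11011 popcount=4 -> skip
r=28=11100 popcount=3 -> skip
r=29=11101 popcount=4 -> skip
r=30=11110 popcount=4 -> skip
r=31=11111 popcount=5 -> skip
r=32=100000 popcount=1 -> skip
r=33=100001 popcount=2 -> KEEP
r=34=100010 popcount=2 -> KEEP
r=35=100011 popcount=3 -> skip
r=36=100100 popcount=2 -> KEEP
r=37=100101 popcount=3 -> skip
r=38=100110 popcount=3 -> skip
r=39=100111 popcount=4 -> skip
r=40=101000 popcount=2 -> KEEP
r=41=101001 popcount=3 -> skip
r=42=101010 popcount=3 -> skip
r=43=101011 popcount=4 -> skip
r=44=101100 popcount=3 -> skip
r=45=101101 popcount=4 -> skip
r=46=101110 popcount=4 -> skip
r=47=101111 popcount=5 -> skip
r=48=110000 popcount=2 -> KEEP
r=49=110001 popcount=3 -> skip
r=50=110010 popcount=3 -> skip
r=51=110011 popcount=4 -> skip
r=52=110100 popcount=3 -> skip
r=53=110101 popcount=4 -> skip
r=54=110110 popcount=4 -> skip
r=55=110111 popcount=5 -> skip
r=56=111000 popcount=3 -> skip
r=57=111001 popcount=4 -> skip
r=58=111010 popcount=4 -> skip
r=59=111011 popcount=5 -> skip
r=60=111100 popcount=4 -> skip
r=61=111101 popcount=5 -> skip
r=62=111110 popcount=5 -> skip
r=63=111111 popcount=6 -> skip
r=64=1000000 popcount=1 -> skip
r=65=1000001 popcount=2 -> KEEP
r=66=1000010 popcount=2 -> KEEP
r=67=1000011 popcount=3 -> skip
r=68=1000100 popcount=2 -> KEEP
r=69=1000101 popcount=3 -> skip
r=70=1000110 popcount=3 -> skip
r=71=1000111 popcount=4 -> skip
r=72=1001000 popcount=2 -> KEEP
r=73=1001001 popcount=3 -> skip
r=74=1001010 popcount=3 -> skip
r=75=1001011 popcount=4 -> skip
r=76=1001100 popcount=3 -> skip
Kept rows: 24 33 34 36 40 48 65 66 68 72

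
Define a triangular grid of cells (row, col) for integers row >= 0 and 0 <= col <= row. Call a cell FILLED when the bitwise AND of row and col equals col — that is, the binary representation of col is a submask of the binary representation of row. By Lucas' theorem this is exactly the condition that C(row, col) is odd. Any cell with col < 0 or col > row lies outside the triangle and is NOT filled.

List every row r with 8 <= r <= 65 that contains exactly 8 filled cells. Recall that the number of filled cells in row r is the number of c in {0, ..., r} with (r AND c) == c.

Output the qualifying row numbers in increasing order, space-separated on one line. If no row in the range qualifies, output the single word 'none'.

Row r has 2^popcount(r) filled cells, so we need popcount(r) = log2(8) = 3.
Scan r = 8..65 and keep those with exactly 3 one-bits:
r=8=1000 popcount=1 -> skip
r=9=1001 popcount=2 -> skip
r=10=1010 popcount=2 -> skip
r=11=1011 popcount=3 -> KEEP
r=12=1100 popcount=2 -> skip
r=13=1101 popcount=3 -> KEEP
r=14=1110 popcount=3 -> KEEP
r=15=1111 popcount=4 -> skip
r=16=10000 popcount=1 -> skip
r=17=10001 popcount=2 -> skip
r=18=10010 popcount=2 -> skip
r=19=10011 popcount=3 -> KEEP
r=20=10100 popcount=2 -> skip
r=21=10101 popcount=3 -> KEEP
r=22=10110 popcount=3 -> KEEP
r=23=10111 popcount=4 -> skip
r=24=11000 popcount=2 -> skip
r=25=11001 popcount=3 -> KEEP
r=26=11010 popcount=3 -> KEEP
r=27=11011 popcount=4 -> skip
r=28=11100 popcount=3 -> KEEP
r=29=11101 popcount=4 -> skip
r=30=11110 popcount=4 -> skip
r=31=11111 popcount=5 -> skip
r=32=100000 popcount=1 -> skip
r=33=100001 popcount=2 -> skip
r=34=100010 popcount=2 -> skip
r=35=100011 popcount=3 -> KEEP
r=36=100100 popcount=2 -> skip
r=37=100101 popcount=3 -> KEEP
r=38=100110 popcount=3 -> KEEP
r=39=100111 popcount=4 -> skip
r=40=101000 popcount=2 -> skip
r=41=101001 popcount=3 -> KEEP
r=42=101010 popcount=3 -> KEEP
r=43=101011 popcount=4 -> skip
r=44=101100 popcount=3 -> KEEP
r=45=101101 popcount=4 -> skip
r=46=101110 popcount=4 -> skip
r=47=101111 popcount=5 -> skip
r=48=110000 popcount=2 -> skip
r=49=110001 popcount=3 -> KEEP
r=50=110010 popcount=3 -> KEEP
r=51=110011 popcount=4 -> skip
r=52=110100 popcount=3 -> KEEP
r=53=110101 popcount=4 -> skip
r=54=110110 popcount=4 -> skip
r=55=110111 popcount=5 -> skip
r=56=111000 popcount=3 -> KEEP
r=57=111001 popcount=4 -> skip
r=58=111010 popcount=4 -> skip
r=59=111011 popcount=5 -> skip
r=60=111100 popcount=4 -> skip
r=61=111101 popcount=5 -> skip
r=62=111110 popcount=5 -> skip
r=63=111111 popcount=6 -> skip
r=64=1000000 popcount=1 -> skip
r=65=1000001 popcount=2 -> skip
Kept rows: 11 13 14 19 21 22 25 26 28 35 37 38 41 42 44 49 50 52 56

Answer: 11 13 14 19 21 22 25 26 28 35 37 38 41 42 44 49 50 52 56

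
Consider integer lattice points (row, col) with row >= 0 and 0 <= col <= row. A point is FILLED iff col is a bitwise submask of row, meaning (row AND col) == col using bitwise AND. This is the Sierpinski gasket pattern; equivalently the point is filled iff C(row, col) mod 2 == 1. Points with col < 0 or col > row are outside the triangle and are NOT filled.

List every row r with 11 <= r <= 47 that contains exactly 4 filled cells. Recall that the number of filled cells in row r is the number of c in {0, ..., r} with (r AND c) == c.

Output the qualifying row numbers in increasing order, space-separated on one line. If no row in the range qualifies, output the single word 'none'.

Row r has 2^popcount(r) filled cells, so we need popcount(r) = log2(4) = 2.
Scan r = 11..47 and keep those with exactly 2 one-bits:
r=11=1011 popcount=3 -> skip
r=12=1100 popcount=2 -> KEEP
r=13=1101 popcount=3 -> skip
r=14=1110 popcount=3 -> skip
r=15=1111 popcount=4 -> skip
r=16=10000 popcount=1 -> skip
r=17=10001 popcount=2 -> KEEP
r=18=10010 popcount=2 -> KEEP
r=19=10011 popcount=3 -> skip
r=20=10100 popcount=2 -> KEEP
r=21=10101 popcount=3 -> skip
r=22=10110 popcount=3 -> skip
r=23=10111 popcount=4 -> skip
r=24=11000 popcount=2 -> KEEP
r=25=11001 popcount=3 -> skip
r=26=11010 popcount=3 -> skip
r=27=11011 popcount=4 -> skip
r=28=11100 popcount=3 -> skip
r=29=11101 popcount=4 -> skip
r=30=11110 popcount=4 -> skip
r=31=11111 popcount=5 -> skip
r=32=100000 popcount=1 -> skip
r=33=100001 popcount=2 -> KEEP
r=34=100010 popcount=2 -> KEEP
r=35=100011 popcount=3 -> skip
r=36=100100 popcount=2 -> KEEP
r=37=100101 popcount=3 -> skip
r=38=100110 popcount=3 -> skip
r=39=100111 popcount=4 -> skip
r=40=101000 popcount=2 -> KEEP
r=41=101001 popcount=3 -> skip
r=42=101010 popcount=3 -> skip
r=43=101011 popcount=4 -> skip
r=44=101100 popcount=3 -> skip
r=45=101101 popcount=4 -> skip
r=46=101110 popcount=4 -> skip
r=47=101111 popcount=5 -> skip
Kept rows: 12 17 18 20 24 33 34 36 40

Answer: 12 17 18 20 24 33 34 36 40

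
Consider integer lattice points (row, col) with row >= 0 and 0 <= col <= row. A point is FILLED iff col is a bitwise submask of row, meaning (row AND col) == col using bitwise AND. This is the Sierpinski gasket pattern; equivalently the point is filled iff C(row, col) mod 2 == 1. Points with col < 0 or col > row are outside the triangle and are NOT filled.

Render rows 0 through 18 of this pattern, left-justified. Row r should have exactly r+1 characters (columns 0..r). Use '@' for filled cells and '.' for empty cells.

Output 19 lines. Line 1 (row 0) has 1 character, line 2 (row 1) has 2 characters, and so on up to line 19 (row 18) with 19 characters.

Answer: @
@@
@.@
@@@@
@...@
@@..@@
@.@.@.@
@@@@@@@@
@.......@
@@......@@
@.@.....@.@
@@@@....@@@@
@...@...@...@
@@..@@..@@..@@
@.@.@.@.@.@.@.@
@@@@@@@@@@@@@@@@
@...............@
@@..............@@
@.@.............@.@

Derivation:
r0=0: @
r1=1: @@
r2=10: @.@
r3=11: @@@@
r4=100: @...@
r5=101: @@..@@
r6=110: @.@.@.@
r7=111: @@@@@@@@
r8=1000: @.......@
r9=1001: @@......@@
r10=1010: @.@.....@.@
r11=1011: @@@@....@@@@
r12=1100: @...@...@...@
r13=1101: @@..@@..@@..@@
r14=1110: @.@.@.@.@.@.@.@
r15=1111: @@@@@@@@@@@@@@@@
r16=10000: @...............@
r17=10001: @@..............@@
r18=10010: @.@.............@.@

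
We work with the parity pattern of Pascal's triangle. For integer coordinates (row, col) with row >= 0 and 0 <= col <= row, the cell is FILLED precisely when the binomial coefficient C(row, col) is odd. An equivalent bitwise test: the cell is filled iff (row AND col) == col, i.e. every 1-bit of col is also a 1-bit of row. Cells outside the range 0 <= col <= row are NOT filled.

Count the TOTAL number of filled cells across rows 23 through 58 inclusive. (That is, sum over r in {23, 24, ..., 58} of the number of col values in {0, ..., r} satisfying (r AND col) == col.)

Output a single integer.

Answer: 434

Derivation:
r23=10111 pc4: +16 =16
r24=11000 pc2: +4 =20
r25=11001 pc3: +8 =28
r26=11010 pc3: +8 =36
r27=11011 pc4: +16 =52
r28=11100 pc3: +8 =60
r29=11101 pc4: +16 =76
r30=11110 pc4: +16 =92
r31=11111 pc5: +32 =124
r32=100000 pc1: +2 =126
r33=100001 pc2: +4 =130
r34=100010 pc2: +4 =134
r35=100011 pc3: +8 =142
r36=100100 pc2: +4 =146
r37=100101 pc3: +8 =154
r38=100110 pc3: +8 =162
r39=100111 pc4: +16 =178
r40=101000 pc2: +4 =182
r41=101001 pc3: +8 =190
r42=101010 pc3: +8 =198
r43=101011 pc4: +16 =214
r44=101100 pc3: +8 =222
r45=101101 pc4: +16 =238
r46=101110 pc4: +16 =254
r47=101111 pc5: +32 =286
r48=110000 pc2: +4 =290
r49=110001 pc3: +8 =298
r50=110010 pc3: +8 =306
r51=110011 pc4: +16 =322
r52=110100 pc3: +8 =330
r53=110101 pc4: +16 =346
r54=110110 pc4: +16 =362
r55=110111 pc5: +32 =394
r56=111000 pc3: +8 =402
r57=111001 pc4: +16 =418
r58=111010 pc4: +16 =434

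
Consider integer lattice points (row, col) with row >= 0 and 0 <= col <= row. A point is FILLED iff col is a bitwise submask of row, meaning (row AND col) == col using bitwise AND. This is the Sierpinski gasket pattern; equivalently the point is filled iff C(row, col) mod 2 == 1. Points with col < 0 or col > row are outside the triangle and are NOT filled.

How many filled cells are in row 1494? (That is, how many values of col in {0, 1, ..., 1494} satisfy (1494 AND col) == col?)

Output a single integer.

1494 in binary = 10111010110
popcount(1494) = number of 1-bits in 10111010110 = 7
A col c satisfies (1494 AND c) == c iff every set bit of c is also set in 1494; each of the 7 set bits of 1494 can independently be on or off in c.
count = 2^7 = 128

Answer: 128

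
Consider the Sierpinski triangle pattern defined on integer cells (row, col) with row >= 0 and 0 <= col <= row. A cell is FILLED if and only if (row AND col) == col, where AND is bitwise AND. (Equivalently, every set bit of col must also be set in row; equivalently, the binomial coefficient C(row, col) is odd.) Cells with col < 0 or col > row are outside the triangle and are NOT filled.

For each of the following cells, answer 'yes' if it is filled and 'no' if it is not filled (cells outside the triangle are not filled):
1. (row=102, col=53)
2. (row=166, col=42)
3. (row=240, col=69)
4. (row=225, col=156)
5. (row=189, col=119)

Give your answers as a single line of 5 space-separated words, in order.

Answer: no no no no no

Derivation:
(102,53): row=0b1100110, col=0b110101, row AND col = 0b100100 = 36; 36 != 53 -> empty
(166,42): row=0b10100110, col=0b101010, row AND col = 0b100010 = 34; 34 != 42 -> empty
(240,69): row=0b11110000, col=0b1000101, row AND col = 0b1000000 = 64; 64 != 69 -> empty
(225,156): row=0b11100001, col=0b10011100, row AND col = 0b10000000 = 128; 128 != 156 -> empty
(189,119): row=0b10111101, col=0b1110111, row AND col = 0b110101 = 53; 53 != 119 -> empty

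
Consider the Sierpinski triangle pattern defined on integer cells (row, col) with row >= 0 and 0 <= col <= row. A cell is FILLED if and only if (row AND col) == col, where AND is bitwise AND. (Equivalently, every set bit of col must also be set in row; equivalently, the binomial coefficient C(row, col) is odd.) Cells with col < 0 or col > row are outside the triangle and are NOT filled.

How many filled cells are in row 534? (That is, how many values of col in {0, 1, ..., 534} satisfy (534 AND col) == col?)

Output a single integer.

534 in binary = 1000010110
popcount(534) = number of 1-bits in 1000010110 = 4
A col c satisfies (534 AND c) == c iff every set bit of c is also set in 534; each of the 4 set bits of 534 can independently be on or off in c.
count = 2^4 = 16

Answer: 16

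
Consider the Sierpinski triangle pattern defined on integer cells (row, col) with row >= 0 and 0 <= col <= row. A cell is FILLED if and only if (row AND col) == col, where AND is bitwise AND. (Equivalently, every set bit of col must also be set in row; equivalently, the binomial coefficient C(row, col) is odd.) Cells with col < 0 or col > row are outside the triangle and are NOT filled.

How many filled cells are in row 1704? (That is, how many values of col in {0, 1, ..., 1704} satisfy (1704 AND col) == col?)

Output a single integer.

1704 in binary = 11010101000
popcount(1704) = number of 1-bits in 11010101000 = 5
A col c satisfies (1704 AND c) == c iff every set bit of c is also set in 1704; each of the 5 set bits of 1704 can independently be on or off in c.
count = 2^5 = 32

Answer: 32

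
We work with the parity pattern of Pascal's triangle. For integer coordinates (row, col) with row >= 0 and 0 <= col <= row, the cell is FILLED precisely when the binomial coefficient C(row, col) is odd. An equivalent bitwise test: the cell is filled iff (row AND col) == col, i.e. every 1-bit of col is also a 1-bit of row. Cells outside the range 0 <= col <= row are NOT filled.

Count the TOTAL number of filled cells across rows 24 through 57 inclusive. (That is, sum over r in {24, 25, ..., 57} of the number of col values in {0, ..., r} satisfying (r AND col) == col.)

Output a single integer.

r24=11000 pc2: +4 =4
r25=11001 pc3: +8 =12
r26=11010 pc3: +8 =20
r27=11011 pc4: +16 =36
r28=11100 pc3: +8 =44
r29=11101 pc4: +16 =60
r30=11110 pc4: +16 =76
r31=11111 pc5: +32 =108
r32=100000 pc1: +2 =110
r33=100001 pc2: +4 =114
r34=100010 pc2: +4 =118
r35=100011 pc3: +8 =126
r36=100100 pc2: +4 =130
r37=100101 pc3: +8 =138
r38=100110 pc3: +8 =146
r39=100111 pc4: +16 =162
r40=101000 pc2: +4 =166
r41=101001 pc3: +8 =174
r42=101010 pc3: +8 =182
r43=101011 pc4: +16 =198
r44=101100 pc3: +8 =206
r45=101101 pc4: +16 =222
r46=101110 pc4: +16 =238
r47=101111 pc5: +32 =270
r48=110000 pc2: +4 =274
r49=110001 pc3: +8 =282
r50=110010 pc3: +8 =290
r51=110011 pc4: +16 =306
r52=110100 pc3: +8 =314
r53=110101 pc4: +16 =330
r54=110110 pc4: +16 =346
r55=110111 pc5: +32 =378
r56=111000 pc3: +8 =386
r57=111001 pc4: +16 =402

Answer: 402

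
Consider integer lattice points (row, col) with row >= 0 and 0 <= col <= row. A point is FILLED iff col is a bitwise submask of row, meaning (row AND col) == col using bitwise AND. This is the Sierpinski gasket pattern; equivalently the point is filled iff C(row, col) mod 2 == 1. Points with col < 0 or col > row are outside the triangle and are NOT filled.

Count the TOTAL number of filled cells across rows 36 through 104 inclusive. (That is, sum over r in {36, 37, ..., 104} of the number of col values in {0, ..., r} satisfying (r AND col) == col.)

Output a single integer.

Answer: 1070

Derivation:
r36=100100 pc2: +4 =4
r37=100101 pc3: +8 =12
r38=100110 pc3: +8 =20
r39=100111 pc4: +16 =36
r40=101000 pc2: +4 =40
r41=101001 pc3: +8 =48
r42=101010 pc3: +8 =56
r43=101011 pc4: +16 =72
r44=101100 pc3: +8 =80
r45=101101 pc4: +16 =96
r46=101110 pc4: +16 =112
r47=101111 pc5: +32 =144
r48=110000 pc2: +4 =148
r49=110001 pc3: +8 =156
r50=110010 pc3: +8 =164
r51=110011 pc4: +16 =180
r52=110100 pc3: +8 =188
r53=110101 pc4: +16 =204
r54=110110 pc4: +16 =220
r55=110111 pc5: +32 =252
r56=111000 pc3: +8 =260
r57=111001 pc4: +16 =276
r58=111010 pc4: +16 =292
r59=111011 pc5: +32 =324
r60=111100 pc4: +16 =340
r61=111101 pc5: +32 =372
r62=111110 pc5: +32 =404
r63=111111 pc6: +64 =468
r64=1000000 pc1: +2 =470
r65=1000001 pc2: +4 =474
r66=1000010 pc2: +4 =478
r67=1000011 pc3: +8 =486
r68=1000100 pc2: +4 =490
r69=1000101 pc3: +8 =498
r70=1000110 pc3: +8 =506
r71=1000111 pc4: +16 =522
r72=1001000 pc2: +4 =526
r73=1001001 pc3: +8 =534
r74=1001010 pc3: +8 =542
r75=1001011 pc4: +16 =558
r76=1001100 pc3: +8 =566
r77=1001101 pc4: +16 =582
r78=1001110 pc4: +16 =598
r79=1001111 pc5: +32 =630
r80=1010000 pc2: +4 =634
r81=1010001 pc3: +8 =642
r82=1010010 pc3: +8 =650
r83=1010011 pc4: +16 =666
r84=1010100 pc3: +8 =674
r85=1010101 pc4: +16 =690
r86=1010110 pc4: +16 =706
r87=1010111 pc5: +32 =738
r88=1011000 pc3: +8 =746
r89=1011001 pc4: +16 =762
r90=1011010 pc4: +16 =778
r91=1011011 pc5: +32 =810
r92=1011100 pc4: +16 =826
r93=1011101 pc5: +32 =858
r94=1011110 pc5: +32 =890
r95=1011111 pc6: +64 =954
r96=1100000 pc2: +4 =958
r97=1100001 pc3: +8 =966
r98=1100010 pc3: +8 =974
r99=1100011 pc4: +16 =990
r100=1100100 pc3: +8 =998
r101=1100101 pc4: +16 =1014
r102=1100110 pc4: +16 =1030
r103=1100111 pc5: +32 =1062
r104=1101000 pc3: +8 =1070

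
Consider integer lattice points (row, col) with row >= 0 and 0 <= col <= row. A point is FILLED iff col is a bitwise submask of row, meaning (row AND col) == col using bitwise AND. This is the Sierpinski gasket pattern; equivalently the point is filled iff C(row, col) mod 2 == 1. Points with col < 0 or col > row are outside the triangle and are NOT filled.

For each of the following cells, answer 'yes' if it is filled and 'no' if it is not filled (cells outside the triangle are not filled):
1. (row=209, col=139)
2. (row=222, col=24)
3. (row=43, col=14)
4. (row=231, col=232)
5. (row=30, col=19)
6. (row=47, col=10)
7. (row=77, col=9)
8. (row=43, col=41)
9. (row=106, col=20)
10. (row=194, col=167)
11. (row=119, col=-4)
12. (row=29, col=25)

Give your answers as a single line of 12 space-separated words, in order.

(209,139): row=0b11010001, col=0b10001011, row AND col = 0b10000001 = 129; 129 != 139 -> empty
(222,24): row=0b11011110, col=0b11000, row AND col = 0b11000 = 24; 24 == 24 -> filled
(43,14): row=0b101011, col=0b1110, row AND col = 0b1010 = 10; 10 != 14 -> empty
(231,232): col outside [0, 231] -> not filled
(30,19): row=0b11110, col=0b10011, row AND col = 0b10010 = 18; 18 != 19 -> empty
(47,10): row=0b101111, col=0b1010, row AND col = 0b1010 = 10; 10 == 10 -> filled
(77,9): row=0b1001101, col=0b1001, row AND col = 0b1001 = 9; 9 == 9 -> filled
(43,41): row=0b101011, col=0b101001, row AND col = 0b101001 = 41; 41 == 41 -> filled
(106,20): row=0b1101010, col=0b10100, row AND col = 0b0 = 0; 0 != 20 -> empty
(194,167): row=0b11000010, col=0b10100111, row AND col = 0b10000010 = 130; 130 != 167 -> empty
(119,-4): col outside [0, 119] -> not filled
(29,25): row=0b11101, col=0b11001, row AND col = 0b11001 = 25; 25 == 25 -> filled

Answer: no yes no no no yes yes yes no no no yes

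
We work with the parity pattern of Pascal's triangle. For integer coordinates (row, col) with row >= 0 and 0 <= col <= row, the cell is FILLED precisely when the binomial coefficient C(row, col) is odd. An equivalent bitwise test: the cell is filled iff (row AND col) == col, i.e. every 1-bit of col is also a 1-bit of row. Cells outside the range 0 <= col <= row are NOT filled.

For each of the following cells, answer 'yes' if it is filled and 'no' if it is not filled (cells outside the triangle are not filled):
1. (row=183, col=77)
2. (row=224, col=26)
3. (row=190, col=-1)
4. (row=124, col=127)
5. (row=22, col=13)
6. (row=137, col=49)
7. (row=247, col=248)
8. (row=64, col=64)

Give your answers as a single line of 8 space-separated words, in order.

(183,77): row=0b10110111, col=0b1001101, row AND col = 0b101 = 5; 5 != 77 -> empty
(224,26): row=0b11100000, col=0b11010, row AND col = 0b0 = 0; 0 != 26 -> empty
(190,-1): col outside [0, 190] -> not filled
(124,127): col outside [0, 124] -> not filled
(22,13): row=0b10110, col=0b1101, row AND col = 0b100 = 4; 4 != 13 -> empty
(137,49): row=0b10001001, col=0b110001, row AND col = 0b1 = 1; 1 != 49 -> empty
(247,248): col outside [0, 247] -> not filled
(64,64): row=0b1000000, col=0b1000000, row AND col = 0b1000000 = 64; 64 == 64 -> filled

Answer: no no no no no no no yes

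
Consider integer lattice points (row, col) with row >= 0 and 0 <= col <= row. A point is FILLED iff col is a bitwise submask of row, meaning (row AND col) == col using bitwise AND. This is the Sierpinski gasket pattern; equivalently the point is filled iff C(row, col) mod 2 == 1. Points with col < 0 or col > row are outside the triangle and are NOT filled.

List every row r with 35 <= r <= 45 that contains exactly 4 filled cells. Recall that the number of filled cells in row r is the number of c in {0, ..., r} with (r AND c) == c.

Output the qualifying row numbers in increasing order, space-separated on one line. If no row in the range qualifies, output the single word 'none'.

Row r has 2^popcount(r) filled cells, so we need popcount(r) = log2(4) = 2.
Scan r = 35..45 and keep those with exactly 2 one-bits:
r=35=100011 popcount=3 -> skip
r=36=100100 popcount=2 -> KEEP
r=37=100101 popcount=3 -> skip
r=38=100110 popcount=3 -> skip
r=39=100111 popcount=4 -> skip
r=40=101000 popcount=2 -> KEEP
r=41=101001 popcount=3 -> skip
r=42=101010 popcount=3 -> skip
r=43=101011 popcount=4 -> skip
r=44=101100 popcount=3 -> skip
r=45=101101 popcount=4 -> skip
Kept rows: 36 40

Answer: 36 40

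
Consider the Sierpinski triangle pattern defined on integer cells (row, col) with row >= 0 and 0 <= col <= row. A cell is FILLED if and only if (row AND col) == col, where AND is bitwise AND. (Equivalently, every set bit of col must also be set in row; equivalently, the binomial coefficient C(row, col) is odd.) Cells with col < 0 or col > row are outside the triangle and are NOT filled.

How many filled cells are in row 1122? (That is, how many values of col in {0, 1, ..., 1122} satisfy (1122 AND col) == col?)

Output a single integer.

Answer: 16

Derivation:
1122 in binary = 10001100010
popcount(1122) = number of 1-bits in 10001100010 = 4
A col c satisfies (1122 AND c) == c iff every set bit of c is also set in 1122; each of the 4 set bits of 1122 can independently be on or off in c.
count = 2^4 = 16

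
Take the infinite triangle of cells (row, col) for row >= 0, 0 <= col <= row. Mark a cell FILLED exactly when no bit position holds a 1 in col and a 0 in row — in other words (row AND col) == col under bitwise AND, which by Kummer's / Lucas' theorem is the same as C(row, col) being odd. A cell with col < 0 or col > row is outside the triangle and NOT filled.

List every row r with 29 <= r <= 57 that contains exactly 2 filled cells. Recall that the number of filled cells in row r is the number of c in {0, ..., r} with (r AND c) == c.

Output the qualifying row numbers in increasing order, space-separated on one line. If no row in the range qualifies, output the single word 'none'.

Answer: 32

Derivation:
Row r has 2^popcount(r) filled cells, so we need popcount(r) = log2(2) = 1.
Scan r = 29..57 and keep those with exactly 1 one-bits:
r=29=11101 popcount=4 -> skip
r=30=11110 popcount=4 -> skip
r=31=11111 popcount=5 -> skip
r=32=100000 popcount=1 -> KEEP
r=33=100001 popcount=2 -> skip
r=34=100010 popcount=2 -> skip
r=35=100011 popcount=3 -> skip
r=36=100100 popcount=2 -> skip
r=37=100101 popcount=3 -> skip
r=38=100110 popcount=3 -> skip
r=39=100111 popcount=4 -> skip
r=40=101000 popcount=2 -> skip
r=41=101001 popcount=3 -> skip
r=42=101010 popcount=3 -> skip
r=43=101011 popcount=4 -> skip
r=44=101100 popcount=3 -> skip
r=45=101101 popcount=4 -> skip
r=46=101110 popcount=4 -> skip
r=47=101111 popcount=5 -> skip
r=48=110000 popcount=2 -> skip
r=49=110001 popcount=3 -> skip
r=50=110010 popcount=3 -> skip
r=51=110011 popcount=4 -> skip
r=52=110100 popcount=3 -> skip
r=53=110101 popcount=4 -> skip
r=54=110110 popcount=4 -> skip
r=55=110111 popcount=5 -> skip
r=56=111000 popcount=3 -> skip
r=57=111001 popcount=4 -> skip
Kept rows: 32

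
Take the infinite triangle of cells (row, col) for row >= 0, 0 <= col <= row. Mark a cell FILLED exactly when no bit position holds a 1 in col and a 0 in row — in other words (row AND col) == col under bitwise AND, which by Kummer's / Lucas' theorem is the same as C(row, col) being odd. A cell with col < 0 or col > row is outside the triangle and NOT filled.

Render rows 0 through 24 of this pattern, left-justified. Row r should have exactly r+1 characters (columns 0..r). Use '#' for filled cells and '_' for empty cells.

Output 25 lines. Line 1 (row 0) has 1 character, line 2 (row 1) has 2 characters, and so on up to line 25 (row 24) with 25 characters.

Answer: #
##
#_#
####
#___#
##__##
#_#_#_#
########
#_______#
##______##
#_#_____#_#
####____####
#___#___#___#
##__##__##__##
#_#_#_#_#_#_#_#
################
#_______________#
##______________##
#_#_____________#_#
####____________####
#___#___________#___#
##__##__________##__##
#_#_#_#_________#_#_#_#
########________########
#_______#_______#_______#

Derivation:
r0=0: #
r1=1: ##
r2=10: #_#
r3=11: ####
r4=100: #___#
r5=101: ##__##
r6=110: #_#_#_#
r7=111: ########
r8=1000: #_______#
r9=1001: ##______##
r10=1010: #_#_____#_#
r11=1011: ####____####
r12=1100: #___#___#___#
r13=1101: ##__##__##__##
r14=1110: #_#_#_#_#_#_#_#
r15=1111: ################
r16=10000: #_______________#
r17=10001: ##______________##
r18=10010: #_#_____________#_#
r19=10011: ####____________####
r20=10100: #___#___________#___#
r21=10101: ##__##__________##__##
r22=10110: #_#_#_#_________#_#_#_#
r23=10111: ########________########
r24=11000: #_______#_______#_______#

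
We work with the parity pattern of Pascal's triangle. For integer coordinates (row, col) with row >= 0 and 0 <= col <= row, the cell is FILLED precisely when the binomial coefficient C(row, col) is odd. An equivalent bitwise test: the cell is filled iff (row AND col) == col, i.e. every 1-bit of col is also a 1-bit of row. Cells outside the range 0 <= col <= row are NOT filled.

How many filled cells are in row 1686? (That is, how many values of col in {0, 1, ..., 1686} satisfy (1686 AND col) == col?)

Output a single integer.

1686 in binary = 11010010110
popcount(1686) = number of 1-bits in 11010010110 = 6
A col c satisfies (1686 AND c) == c iff every set bit of c is also set in 1686; each of the 6 set bits of 1686 can independently be on or off in c.
count = 2^6 = 64

Answer: 64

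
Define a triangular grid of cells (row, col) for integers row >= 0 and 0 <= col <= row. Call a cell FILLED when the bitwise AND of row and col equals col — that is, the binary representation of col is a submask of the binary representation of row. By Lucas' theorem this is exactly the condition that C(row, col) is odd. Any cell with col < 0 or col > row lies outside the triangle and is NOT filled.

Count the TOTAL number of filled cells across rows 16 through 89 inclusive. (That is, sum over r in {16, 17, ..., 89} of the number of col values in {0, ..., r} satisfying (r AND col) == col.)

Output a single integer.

Answer: 942

Derivation:
r16=10000 pc1: +2 =2
r17=10001 pc2: +4 =6
r18=10010 pc2: +4 =10
r19=10011 pc3: +8 =18
r20=10100 pc2: +4 =22
r21=10101 pc3: +8 =30
r22=10110 pc3: +8 =38
r23=10111 pc4: +16 =54
r24=11000 pc2: +4 =58
r25=11001 pc3: +8 =66
r26=11010 pc3: +8 =74
r27=11011 pc4: +16 =90
r28=11100 pc3: +8 =98
r29=11101 pc4: +16 =114
r30=11110 pc4: +16 =130
r31=11111 pc5: +32 =162
r32=100000 pc1: +2 =164
r33=100001 pc2: +4 =168
r34=100010 pc2: +4 =172
r35=100011 pc3: +8 =180
r36=100100 pc2: +4 =184
r37=100101 pc3: +8 =192
r38=100110 pc3: +8 =200
r39=100111 pc4: +16 =216
r40=101000 pc2: +4 =220
r41=101001 pc3: +8 =228
r42=101010 pc3: +8 =236
r43=101011 pc4: +16 =252
r44=101100 pc3: +8 =260
r45=101101 pc4: +16 =276
r46=101110 pc4: +16 =292
r47=101111 pc5: +32 =324
r48=110000 pc2: +4 =328
r49=110001 pc3: +8 =336
r50=110010 pc3: +8 =344
r51=110011 pc4: +16 =360
r52=110100 pc3: +8 =368
r53=110101 pc4: +16 =384
r54=110110 pc4: +16 =400
r55=110111 pc5: +32 =432
r56=111000 pc3: +8 =440
r57=111001 pc4: +16 =456
r58=111010 pc4: +16 =472
r59=111011 pc5: +32 =504
r60=111100 pc4: +16 =520
r61=111101 pc5: +32 =552
r62=111110 pc5: +32 =584
r63=111111 pc6: +64 =648
r64=1000000 pc1: +2 =650
r65=1000001 pc2: +4 =654
r66=1000010 pc2: +4 =658
r67=1000011 pc3: +8 =666
r68=1000100 pc2: +4 =670
r69=1000101 pc3: +8 =678
r70=1000110 pc3: +8 =686
r71=1000111 pc4: +16 =702
r72=1001000 pc2: +4 =706
r73=1001001 pc3: +8 =714
r74=1001010 pc3: +8 =722
r75=1001011 pc4: +16 =738
r76=1001100 pc3: +8 =746
r77=1001101 pc4: +16 =762
r78=1001110 pc4: +16 =778
r79=1001111 pc5: +32 =810
r80=1010000 pc2: +4 =814
r81=1010001 pc3: +8 =822
r82=1010010 pc3: +8 =830
r83=1010011 pc4: +16 =846
r84=1010100 pc3: +8 =854
r85=1010101 pc4: +16 =870
r86=1010110 pc4: +16 =886
r87=1010111 pc5: +32 =918
r88=1011000 pc3: +8 =926
r89=1011001 pc4: +16 =942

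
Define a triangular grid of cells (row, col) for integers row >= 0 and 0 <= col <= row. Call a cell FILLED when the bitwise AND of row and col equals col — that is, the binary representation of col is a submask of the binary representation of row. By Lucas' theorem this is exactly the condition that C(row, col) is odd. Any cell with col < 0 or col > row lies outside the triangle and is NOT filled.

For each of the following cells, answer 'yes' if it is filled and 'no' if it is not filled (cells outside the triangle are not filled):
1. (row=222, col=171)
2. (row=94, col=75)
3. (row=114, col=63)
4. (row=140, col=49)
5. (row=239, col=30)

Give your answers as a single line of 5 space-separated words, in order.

(222,171): row=0b11011110, col=0b10101011, row AND col = 0b10001010 = 138; 138 != 171 -> empty
(94,75): row=0b1011110, col=0b1001011, row AND col = 0b1001010 = 74; 74 != 75 -> empty
(114,63): row=0b1110010, col=0b111111, row AND col = 0b110010 = 50; 50 != 63 -> empty
(140,49): row=0b10001100, col=0b110001, row AND col = 0b0 = 0; 0 != 49 -> empty
(239,30): row=0b11101111, col=0b11110, row AND col = 0b1110 = 14; 14 != 30 -> empty

Answer: no no no no no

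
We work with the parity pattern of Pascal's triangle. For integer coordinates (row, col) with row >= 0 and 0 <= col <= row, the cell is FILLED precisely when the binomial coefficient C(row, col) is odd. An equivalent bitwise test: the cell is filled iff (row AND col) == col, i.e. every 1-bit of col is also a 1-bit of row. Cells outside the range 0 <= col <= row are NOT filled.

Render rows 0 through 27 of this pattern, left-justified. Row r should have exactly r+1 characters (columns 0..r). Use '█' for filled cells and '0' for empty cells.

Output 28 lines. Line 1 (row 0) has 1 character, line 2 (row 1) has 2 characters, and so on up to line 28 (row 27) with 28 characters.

r0=0: █
r1=1: ██
r2=10: █0█
r3=11: ████
r4=100: █000█
r5=101: ██00██
r6=110: █0█0█0█
r7=111: ████████
r8=1000: █0000000█
r9=1001: ██000000██
r10=1010: █0█00000█0█
r11=1011: ████0000████
r12=1100: █000█000█000█
r13=1101: ██00██00██00██
r14=1110: █0█0█0█0█0█0█0█
r15=1111: ████████████████
r16=10000: █000000000000000█
r17=10001: ██00000000000000██
r18=10010: █0█0000000000000█0█
r19=10011: ████000000000000████
r20=10100: █000█00000000000█000█
r21=10101: ██00██0000000000██00██
r22=10110: █0█0█0█000000000█0█0█0█
r23=10111: ████████00000000████████
r24=11000: █0000000█0000000█0000000█
r25=11001: ██000000██000000██000000██
r26=11010: █0█00000█0█00000█0█00000█0█
r27=11011: ████0000████0000████0000████

Answer: █
██
█0█
████
█000█
██00██
█0█0█0█
████████
█0000000█
██000000██
█0█00000█0█
████0000████
█000█000█000█
██00██00██00██
█0█0█0█0█0█0█0█
████████████████
█000000000000000█
██00000000000000██
█0█0000000000000█0█
████000000000000████
█000█00000000000█000█
██00██0000000000██00██
█0█0█0█000000000█0█0█0█
████████00000000████████
█0000000█0000000█0000000█
██000000██000000██000000██
█0█00000█0█00000█0█00000█0█
████0000████0000████0000████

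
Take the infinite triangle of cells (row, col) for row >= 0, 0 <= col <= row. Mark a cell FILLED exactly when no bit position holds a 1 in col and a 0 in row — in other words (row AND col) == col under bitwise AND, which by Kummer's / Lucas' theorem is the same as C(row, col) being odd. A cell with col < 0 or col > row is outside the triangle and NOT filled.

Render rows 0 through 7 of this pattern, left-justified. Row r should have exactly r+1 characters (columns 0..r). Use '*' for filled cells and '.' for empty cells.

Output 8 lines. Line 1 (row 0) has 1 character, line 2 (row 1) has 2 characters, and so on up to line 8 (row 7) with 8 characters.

Answer: *
**
*.*
****
*...*
**..**
*.*.*.*
********

Derivation:
r0=0: *
r1=1: **
r2=10: *.*
r3=11: ****
r4=100: *...*
r5=101: **..**
r6=110: *.*.*.*
r7=111: ********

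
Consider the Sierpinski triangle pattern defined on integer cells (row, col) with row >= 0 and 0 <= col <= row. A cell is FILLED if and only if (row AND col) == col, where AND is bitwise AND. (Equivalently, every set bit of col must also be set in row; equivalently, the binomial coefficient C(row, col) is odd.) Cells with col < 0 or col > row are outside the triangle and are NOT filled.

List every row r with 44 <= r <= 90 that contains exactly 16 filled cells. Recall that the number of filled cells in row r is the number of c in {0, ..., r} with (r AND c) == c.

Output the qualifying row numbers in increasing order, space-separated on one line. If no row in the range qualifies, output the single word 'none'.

Answer: 45 46 51 53 54 57 58 60 71 75 77 78 83 85 86 89 90

Derivation:
Row r has 2^popcount(r) filled cells, so we need popcount(r) = log2(16) = 4.
Scan r = 44..90 and keep those with exactly 4 one-bits:
r=44=101100 popcount=3 -> skip
r=45=101101 popcount=4 -> KEEP
r=46=101110 popcount=4 -> KEEP
r=47=101111 popcount=5 -> skip
r=48=110000 popcount=2 -> skip
r=49=110001 popcount=3 -> skip
r=50=110010 popcount=3 -> skip
r=51=110011 popcount=4 -> KEEP
r=52=110100 popcount=3 -> skip
r=53=110101 popcount=4 -> KEEP
r=54=110110 popcount=4 -> KEEP
r=55=110111 popcount=5 -> skip
r=56=111000 popcount=3 -> skip
r=57=111001 popcount=4 -> KEEP
r=58=111010 popcount=4 -> KEEP
r=59=111011 popcount=5 -> skip
r=60=111100 popcount=4 -> KEEP
r=61=111101 popcount=5 -> skip
r=62=111110 popcount=5 -> skip
r=63=111111 popcount=6 -> skip
r=64=1000000 popcount=1 -> skip
r=65=1000001 popcount=2 -> skip
r=66=1000010 popcount=2 -> skip
r=67=1000011 popcount=3 -> skip
r=68=1000100 popcount=2 -> skip
r=69=1000101 popcount=3 -> skip
r=70=1000110 popcount=3 -> skip
r=71=1000111 popcount=4 -> KEEP
r=72=1001000 popcount=2 -> skip
r=73=1001001 popcount=3 -> skip
r=74=1001010 popcount=3 -> skip
r=75=1001011 popcount=4 -> KEEP
r=76=1001100 popcount=3 -> skip
r=77=1001101 popcount=4 -> KEEP
r=78=1001110 popcount=4 -> KEEP
r=79=1001111 popcount=5 -> skip
r=80=1010000 popcount=2 -> skip
r=81=1010001 popcount=3 -> skip
r=82=1010010 popcount=3 -> skip
r=83=1010011 popcount=4 -> KEEP
r=84=1010100 popcount=3 -> skip
r=85=1010101 popcount=4 -> KEEP
r=86=1010110 popcount=4 -> KEEP
r=87=1010111 popcount=5 -> skip
r=88=1011000 popcount=3 -> skip
r=89=1011001 popcount=4 -> KEEP
r=90=1011010 popcount=4 -> KEEP
Kept rows: 45 46 51 53 54 57 58 60 71 75 77 78 83 85 86 89 90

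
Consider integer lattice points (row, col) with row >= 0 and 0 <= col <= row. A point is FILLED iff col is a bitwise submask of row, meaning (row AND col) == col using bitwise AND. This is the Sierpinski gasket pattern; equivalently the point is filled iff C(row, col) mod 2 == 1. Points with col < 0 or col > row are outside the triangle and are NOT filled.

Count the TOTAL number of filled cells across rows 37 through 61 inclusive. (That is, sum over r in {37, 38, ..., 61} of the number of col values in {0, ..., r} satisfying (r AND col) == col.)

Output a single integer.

Answer: 368

Derivation:
r37=100101 pc3: +8 =8
r38=100110 pc3: +8 =16
r39=100111 pc4: +16 =32
r40=101000 pc2: +4 =36
r41=101001 pc3: +8 =44
r42=101010 pc3: +8 =52
r43=101011 pc4: +16 =68
r44=101100 pc3: +8 =76
r45=101101 pc4: +16 =92
r46=101110 pc4: +16 =108
r47=101111 pc5: +32 =140
r48=110000 pc2: +4 =144
r49=110001 pc3: +8 =152
r50=110010 pc3: +8 =160
r51=110011 pc4: +16 =176
r52=110100 pc3: +8 =184
r53=110101 pc4: +16 =200
r54=110110 pc4: +16 =216
r55=110111 pc5: +32 =248
r56=111000 pc3: +8 =256
r57=111001 pc4: +16 =272
r58=111010 pc4: +16 =288
r59=111011 pc5: +32 =320
r60=111100 pc4: +16 =336
r61=111101 pc5: +32 =368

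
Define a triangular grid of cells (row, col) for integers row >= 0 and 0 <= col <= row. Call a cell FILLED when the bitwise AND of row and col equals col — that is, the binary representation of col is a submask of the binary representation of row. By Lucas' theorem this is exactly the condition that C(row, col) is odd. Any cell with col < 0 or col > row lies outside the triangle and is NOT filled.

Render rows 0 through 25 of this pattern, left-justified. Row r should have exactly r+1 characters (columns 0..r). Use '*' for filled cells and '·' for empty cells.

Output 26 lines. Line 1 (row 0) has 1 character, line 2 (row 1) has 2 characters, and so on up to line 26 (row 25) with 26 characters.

Answer: *
**
*·*
****
*···*
**··**
*·*·*·*
********
*·······*
**······**
*·*·····*·*
****····****
*···*···*···*
**··**··**··**
*·*·*·*·*·*·*·*
****************
*···············*
**··············**
*·*·············*·*
****············****
*···*···········*···*
**··**··········**··**
*·*·*·*·········*·*·*·*
********········********
*·······*·······*·······*
**······**······**······**

Derivation:
r0=0: *
r1=1: **
r2=10: *·*
r3=11: ****
r4=100: *···*
r5=101: **··**
r6=110: *·*·*·*
r7=111: ********
r8=1000: *·······*
r9=1001: **······**
r10=1010: *·*·····*·*
r11=1011: ****····****
r12=1100: *···*···*···*
r13=1101: **··**··**··**
r14=1110: *·*·*·*·*·*·*·*
r15=1111: ****************
r16=10000: *···············*
r17=10001: **··············**
r18=10010: *·*·············*·*
r19=10011: ****············****
r20=10100: *···*···········*···*
r21=10101: **··**··········**··**
r22=10110: *·*·*·*·········*·*·*·*
r23=10111: ********········********
r24=11000: *·······*·······*·······*
r25=11001: **······**······**······**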